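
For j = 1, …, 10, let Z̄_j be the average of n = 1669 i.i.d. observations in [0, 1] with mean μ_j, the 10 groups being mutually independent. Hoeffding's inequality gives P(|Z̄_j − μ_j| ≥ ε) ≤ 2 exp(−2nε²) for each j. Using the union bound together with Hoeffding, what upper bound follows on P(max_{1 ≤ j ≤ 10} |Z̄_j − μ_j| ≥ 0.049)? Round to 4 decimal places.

0.0066

Per-experiment Hoeffding bound: 2·exp(−2·1669·0.049²) = 2·exp(−8.01454) = 0.00066124.
Union bound over 10 events: 10·0.00066124 = 0.00661.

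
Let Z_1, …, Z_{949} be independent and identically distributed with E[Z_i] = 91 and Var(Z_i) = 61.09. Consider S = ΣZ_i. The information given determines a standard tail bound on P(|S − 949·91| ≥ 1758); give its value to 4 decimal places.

0.0188

With mean and variance of each term known, Chebyshev's inequality bounds the deviation of the sum (or sample mean).
Var(S) = n·Var(Z_i) = 949·61.09 = 57974.41.
Chebyshev: P(|S − 949·91| ≥ 1758) ≤ Var(S)/1758² = 57974.41/3090564 = 0.0188.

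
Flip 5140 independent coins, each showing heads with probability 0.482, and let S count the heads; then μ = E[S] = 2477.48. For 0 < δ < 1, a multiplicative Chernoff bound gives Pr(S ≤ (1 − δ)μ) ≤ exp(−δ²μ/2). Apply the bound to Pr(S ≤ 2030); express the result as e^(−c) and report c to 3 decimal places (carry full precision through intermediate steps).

Write 2030 = (1 − δ)μ, so δ = 1 − 2030/2477.48 = 0.180619…
Then the exponent is δ²μ/2 = (μ − 2030)²/(2μ) = 40.411699.

40.412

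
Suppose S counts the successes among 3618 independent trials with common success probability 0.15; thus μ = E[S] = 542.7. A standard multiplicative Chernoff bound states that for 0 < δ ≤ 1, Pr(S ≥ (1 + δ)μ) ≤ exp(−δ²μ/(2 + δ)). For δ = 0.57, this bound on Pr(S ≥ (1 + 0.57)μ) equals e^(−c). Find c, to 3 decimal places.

68.608

c = δ²μ/(2 + δ) = 0.57²·542.7/(2 + 0.57) = 68.6083.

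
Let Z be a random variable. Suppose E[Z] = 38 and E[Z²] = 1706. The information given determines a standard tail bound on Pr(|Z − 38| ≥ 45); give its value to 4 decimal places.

The first two moments determine the variance, so Chebyshev's inequality is the sharpest standard bound available.
Var(Z) = E[Z²] − (E[Z])² = 1706 − 1444 = 262.
Chebyshev's inequality: Pr(|Z − μ| ≥ t) ≤ Var(Z)/t² = 262/2025 = 0.1294.

0.1294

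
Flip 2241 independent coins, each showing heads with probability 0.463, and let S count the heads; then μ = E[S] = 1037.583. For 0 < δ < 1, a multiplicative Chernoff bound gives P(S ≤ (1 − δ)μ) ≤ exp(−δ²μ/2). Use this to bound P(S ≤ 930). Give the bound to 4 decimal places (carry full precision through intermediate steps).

0.0038

Write 930 = (1 − δ)μ, so δ = 1 − 930/1037.583 = 0.1036862…
Then the exponent is δ²μ/2 = (μ − 930)²/(2μ) = 5.577434.
Bound = exp(−5.577434) = 0.00378.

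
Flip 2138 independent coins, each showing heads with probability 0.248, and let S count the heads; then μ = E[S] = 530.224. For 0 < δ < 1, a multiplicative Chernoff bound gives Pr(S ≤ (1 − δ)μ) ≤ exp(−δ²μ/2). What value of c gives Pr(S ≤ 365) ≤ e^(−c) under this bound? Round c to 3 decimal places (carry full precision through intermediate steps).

Write 365 = (1 − δ)μ, so δ = 1 − 365/530.224 = 0.3116117…
Then the exponent is δ²μ/2 = (μ − 365)²/(2μ) = 25.742865.

25.743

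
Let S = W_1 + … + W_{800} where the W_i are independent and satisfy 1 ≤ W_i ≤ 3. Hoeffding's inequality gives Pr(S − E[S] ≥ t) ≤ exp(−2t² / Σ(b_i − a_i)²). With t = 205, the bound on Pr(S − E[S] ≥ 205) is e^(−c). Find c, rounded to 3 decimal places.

Σ(b_i − a_i)² = 800·(2)² = 3200.
c = 2t²/3200 = 2·205²/3200 = 26.2656.

26.266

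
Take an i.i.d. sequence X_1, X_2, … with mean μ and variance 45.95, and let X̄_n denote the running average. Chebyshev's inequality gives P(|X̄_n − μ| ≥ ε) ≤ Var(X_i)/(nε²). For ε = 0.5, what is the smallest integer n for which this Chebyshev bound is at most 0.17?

Require 45.95/(n·0.5²) ≤ 0.17, i.e. n ≥ 45.95/(0.17·0.5²) = 1081.176.
The smallest integer n is 1082.

1082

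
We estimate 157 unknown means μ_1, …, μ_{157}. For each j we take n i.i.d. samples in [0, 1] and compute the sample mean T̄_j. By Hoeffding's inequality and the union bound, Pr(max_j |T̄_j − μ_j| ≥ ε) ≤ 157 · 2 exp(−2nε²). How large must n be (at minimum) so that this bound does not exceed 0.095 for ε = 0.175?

Need 2·157·exp(−2nε²) ≤ 0.095, i.e. exp(−2nε²) ≤ 0.095/314.
So 2nε² ≥ ln(314/0.095) = 8.103271.
Hence n ≥ 8.103271/(2·0.175²) = 132.298.
The smallest integer n is 133.

133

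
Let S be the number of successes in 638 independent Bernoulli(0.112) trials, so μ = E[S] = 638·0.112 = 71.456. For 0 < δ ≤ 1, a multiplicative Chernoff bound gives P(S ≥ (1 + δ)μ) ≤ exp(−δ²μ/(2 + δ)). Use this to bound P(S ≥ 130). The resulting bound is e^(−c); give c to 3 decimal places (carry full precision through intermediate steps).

Write 130 = (1 + δ)μ, so δ = 130/71.456 − 1 = 0.8193014…
Then the exponent is δ²μ/(2 + δ) = (130 − μ)² / (μ·(2 + δ)) = 17.013144.

17.013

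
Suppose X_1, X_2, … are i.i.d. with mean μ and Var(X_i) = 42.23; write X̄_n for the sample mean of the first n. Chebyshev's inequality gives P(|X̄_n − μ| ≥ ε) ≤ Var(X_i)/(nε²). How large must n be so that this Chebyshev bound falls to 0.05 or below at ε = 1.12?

674

Require 42.23/(n·1.12²) ≤ 0.05, i.e. n ≥ 42.23/(0.05·1.12²) = 673.310.
The smallest integer n is 674.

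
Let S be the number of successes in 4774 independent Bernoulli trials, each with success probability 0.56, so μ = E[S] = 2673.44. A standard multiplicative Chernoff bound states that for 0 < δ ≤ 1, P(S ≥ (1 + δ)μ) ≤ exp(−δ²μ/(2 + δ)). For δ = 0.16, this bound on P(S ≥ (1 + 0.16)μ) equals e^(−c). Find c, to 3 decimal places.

31.685

c = δ²μ/(2 + δ) = 0.16²·2673.44/(2 + 0.16) = 31.6852.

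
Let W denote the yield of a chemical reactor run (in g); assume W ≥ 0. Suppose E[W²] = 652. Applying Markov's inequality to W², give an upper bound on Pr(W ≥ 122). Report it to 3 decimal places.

Since W ≥ 0, the event {W ≥ 122} is the same as {W² ≥ 14884}.
Markov's inequality applied to W² gives Pr(W² ≥ 14884) ≤ E[W²]/14884 = 652/14884 = 0.0438.

0.044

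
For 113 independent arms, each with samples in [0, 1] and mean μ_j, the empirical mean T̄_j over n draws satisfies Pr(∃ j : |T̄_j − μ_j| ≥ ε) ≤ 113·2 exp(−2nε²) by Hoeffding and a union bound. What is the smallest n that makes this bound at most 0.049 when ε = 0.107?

Need 2·113·exp(−2nε²) ≤ 0.049, i.e. exp(−2nε²) ≤ 0.049/226.
So 2nε² ≥ ln(226/0.049) = 8.436470.
Hence n ≥ 8.436470/(2·0.107²) = 368.437.
The smallest integer n is 369.

369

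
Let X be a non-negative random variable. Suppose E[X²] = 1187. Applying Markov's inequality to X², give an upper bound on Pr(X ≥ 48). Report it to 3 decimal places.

Since X ≥ 0, the event {X ≥ 48} is the same as {X² ≥ 2304}.
Markov's inequality applied to X² gives Pr(X² ≥ 2304) ≤ E[X²]/2304 = 1187/2304 = 0.5152.

0.515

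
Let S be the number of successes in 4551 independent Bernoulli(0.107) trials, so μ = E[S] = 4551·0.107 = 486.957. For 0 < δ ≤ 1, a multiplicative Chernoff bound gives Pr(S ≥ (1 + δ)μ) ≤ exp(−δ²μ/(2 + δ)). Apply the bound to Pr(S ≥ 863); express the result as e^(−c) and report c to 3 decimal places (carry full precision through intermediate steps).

Write 863 = (1 + δ)μ, so δ = 863/486.957 − 1 = 0.7722304…
Then the exponent is δ²μ/(2 + δ) = (863 − μ)² / (μ·(2 + δ)) = 104.750253.

104.750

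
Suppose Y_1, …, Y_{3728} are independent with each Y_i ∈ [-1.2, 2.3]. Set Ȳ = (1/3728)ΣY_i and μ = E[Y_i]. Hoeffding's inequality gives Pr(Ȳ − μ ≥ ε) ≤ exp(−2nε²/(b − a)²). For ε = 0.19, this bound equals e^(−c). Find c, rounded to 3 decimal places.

21.972

c = 2nε²/(b − a)² = 2·3728·0.19² / 3.5² = 21.9724.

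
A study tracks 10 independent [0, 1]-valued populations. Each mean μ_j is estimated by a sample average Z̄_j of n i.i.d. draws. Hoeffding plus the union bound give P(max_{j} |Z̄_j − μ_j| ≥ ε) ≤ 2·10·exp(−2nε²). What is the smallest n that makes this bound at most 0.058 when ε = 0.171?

100

Need 2·10·exp(−2nε²) ≤ 0.058, i.e. exp(−2nε²) ≤ 0.058/20.
So 2nε² ≥ ln(20/0.058) = 5.843045.
Hence n ≥ 5.843045/(2·0.171²) = 99.912.
The smallest integer n is 100.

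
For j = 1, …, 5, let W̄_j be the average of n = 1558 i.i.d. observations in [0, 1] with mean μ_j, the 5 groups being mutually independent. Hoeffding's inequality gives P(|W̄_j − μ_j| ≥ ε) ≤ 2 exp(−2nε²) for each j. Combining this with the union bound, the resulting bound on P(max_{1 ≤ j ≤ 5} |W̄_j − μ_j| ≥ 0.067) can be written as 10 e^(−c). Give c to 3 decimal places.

Union bound over the 5 events: P(max_{1 ≤ j ≤ 5} |W̄_j − μ_j| ≥ 0.067) ≤ 5·2·exp(−2nε²) = 10 exp(−2·1558·0.067²).
So c = 2·1558·0.067² = 13.9877.

13.988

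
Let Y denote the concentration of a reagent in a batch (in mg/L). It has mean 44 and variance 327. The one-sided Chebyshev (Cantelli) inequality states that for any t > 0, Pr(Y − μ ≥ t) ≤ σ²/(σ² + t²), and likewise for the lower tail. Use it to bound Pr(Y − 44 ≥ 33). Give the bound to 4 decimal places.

Here σ² = 327 and t = 33, so σ² + t² = 1416.
Cantelli's bound: 327/1416 = 0.2309.

0.2309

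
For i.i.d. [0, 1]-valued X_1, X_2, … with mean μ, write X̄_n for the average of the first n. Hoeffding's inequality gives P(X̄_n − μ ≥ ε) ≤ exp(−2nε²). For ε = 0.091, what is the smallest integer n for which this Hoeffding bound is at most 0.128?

Require exp(−2nε²) ≤ 0.128, i.e. 2nε² ≥ ln(1/0.128) = 2.055725.
So n ≥ 2.055725 / (2·0.091²) = 124.123.
The smallest integer n is 125.

125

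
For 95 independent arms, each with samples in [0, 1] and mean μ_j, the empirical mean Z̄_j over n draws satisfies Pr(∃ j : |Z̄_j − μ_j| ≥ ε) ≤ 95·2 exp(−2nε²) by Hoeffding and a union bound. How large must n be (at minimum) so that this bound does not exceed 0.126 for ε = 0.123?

242

Need 2·95·exp(−2nε²) ≤ 0.126, i.e. exp(−2nε²) ≤ 0.126/190.
So 2nε² ≥ ln(190/0.126) = 7.318497.
Hence n ≥ 7.318497/(2·0.123²) = 241.870.
The smallest integer n is 242.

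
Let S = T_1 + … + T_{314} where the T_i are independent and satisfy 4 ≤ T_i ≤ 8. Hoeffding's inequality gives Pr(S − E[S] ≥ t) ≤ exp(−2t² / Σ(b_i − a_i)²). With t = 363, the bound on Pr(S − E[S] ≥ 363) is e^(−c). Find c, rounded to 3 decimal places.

Σ(b_i − a_i)² = 314·(4)² = 5024.
c = 2t²/5024 = 2·363²/5024 = 52.4558.

52.456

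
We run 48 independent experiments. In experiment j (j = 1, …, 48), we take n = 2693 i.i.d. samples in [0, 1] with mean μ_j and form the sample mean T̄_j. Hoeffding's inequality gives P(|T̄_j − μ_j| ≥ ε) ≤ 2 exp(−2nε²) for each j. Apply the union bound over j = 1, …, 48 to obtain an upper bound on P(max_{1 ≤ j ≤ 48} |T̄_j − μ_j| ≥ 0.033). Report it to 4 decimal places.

0.2723

Per-experiment Hoeffding bound: 2·exp(−2·2693·0.033²) = 2·exp(−5.86535) = 0.005672.
Union bound over 48 events: 48·0.005672 = 0.27226.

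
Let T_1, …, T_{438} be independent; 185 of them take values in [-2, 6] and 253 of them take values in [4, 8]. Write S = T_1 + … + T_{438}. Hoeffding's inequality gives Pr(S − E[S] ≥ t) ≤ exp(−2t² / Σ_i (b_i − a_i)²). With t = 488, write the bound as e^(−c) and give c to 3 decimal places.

29.978

Σ(b_i − a_i)² = 185·8² + 253·4² = 15888.
c = 2t² / 15888 = 2·488² / 15888 = 29.9778.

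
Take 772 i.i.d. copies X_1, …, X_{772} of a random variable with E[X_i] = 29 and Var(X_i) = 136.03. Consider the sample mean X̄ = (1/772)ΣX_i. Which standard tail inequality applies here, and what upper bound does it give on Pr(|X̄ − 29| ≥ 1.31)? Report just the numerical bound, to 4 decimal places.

0.1027

With mean and variance of each term known, Chebyshev's inequality bounds the deviation of the sum (or sample mean).
Var(X̄) = Var(X_i)/n = 136.03/772 = 0.1762.
Chebyshev: Pr(|X̄ − 29| ≥ 1.31) ≤ Var(X̄)/(1.31)² = 136.03/(772·1.31²) = 0.1027.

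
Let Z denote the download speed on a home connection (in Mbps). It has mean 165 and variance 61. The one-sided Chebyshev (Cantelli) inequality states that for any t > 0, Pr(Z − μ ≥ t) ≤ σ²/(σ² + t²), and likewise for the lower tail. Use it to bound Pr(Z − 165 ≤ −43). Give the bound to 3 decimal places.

Here σ² = 61 and t = 43, so σ² + t² = 1910.
Cantelli's bound: 61/1910 = 0.0319.

0.032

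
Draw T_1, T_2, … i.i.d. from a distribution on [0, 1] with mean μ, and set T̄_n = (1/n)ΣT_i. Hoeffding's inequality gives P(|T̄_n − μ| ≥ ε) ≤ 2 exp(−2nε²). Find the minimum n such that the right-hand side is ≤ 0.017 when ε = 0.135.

Require 2·exp(−2nε²) ≤ 0.017, i.e. 2nε² ≥ ln(2/0.017) = 4.767689.
So n ≥ 4.767689 / (2·0.135²) = 130.801.
The smallest integer n is 131.

131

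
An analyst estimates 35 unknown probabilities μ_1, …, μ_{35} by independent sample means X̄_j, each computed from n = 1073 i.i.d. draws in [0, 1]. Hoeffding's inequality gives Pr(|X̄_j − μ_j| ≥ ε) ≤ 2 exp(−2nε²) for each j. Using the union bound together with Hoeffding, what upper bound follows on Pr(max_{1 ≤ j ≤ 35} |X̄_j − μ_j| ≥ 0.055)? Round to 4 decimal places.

Per-experiment Hoeffding bound: 2·exp(−2·1073·0.055²) = 2·exp(−6.49165) = 0.0030321.
Union bound over 35 events: 35·0.0030321 = 0.10612.

0.1061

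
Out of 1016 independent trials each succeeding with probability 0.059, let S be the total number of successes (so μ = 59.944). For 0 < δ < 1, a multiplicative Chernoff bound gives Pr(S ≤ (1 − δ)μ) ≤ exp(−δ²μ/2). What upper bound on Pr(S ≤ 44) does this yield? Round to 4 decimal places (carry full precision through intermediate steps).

0.1200

Write 44 = (1 − δ)μ, so δ = 1 − 44/59.944 = 0.2659816…
Then the exponent is δ²μ/2 = (μ − 44)²/(2μ) = 2.120405.
Bound = exp(−2.120405) = 0.11998.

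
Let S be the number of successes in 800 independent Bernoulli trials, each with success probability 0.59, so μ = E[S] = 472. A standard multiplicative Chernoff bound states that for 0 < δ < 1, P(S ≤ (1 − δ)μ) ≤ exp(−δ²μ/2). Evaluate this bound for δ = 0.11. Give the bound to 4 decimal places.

0.0575

Exponent = δ²μ/2 = 0.11²·472/2 = 2.8556.
Bound = exp(−2.8556) = 0.05752.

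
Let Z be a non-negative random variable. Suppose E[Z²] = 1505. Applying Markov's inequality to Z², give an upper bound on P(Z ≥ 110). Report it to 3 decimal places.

Since Z ≥ 0, the event {Z ≥ 110} is the same as {Z² ≥ 12100}.
Markov's inequality applied to Z² gives P(Z² ≥ 12100) ≤ E[Z²]/12100 = 1505/12100 = 0.1244.

0.124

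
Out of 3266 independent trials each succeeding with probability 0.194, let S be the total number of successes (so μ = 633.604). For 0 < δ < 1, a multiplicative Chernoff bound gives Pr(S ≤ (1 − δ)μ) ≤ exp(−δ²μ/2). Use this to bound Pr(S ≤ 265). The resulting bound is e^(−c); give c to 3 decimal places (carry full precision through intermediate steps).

107.219

Write 265 = (1 − δ)μ, so δ = 1 − 265/633.604 = 0.5817577…
Then the exponent is δ²μ/2 = (μ − 265)²/(2μ) = 107.219106.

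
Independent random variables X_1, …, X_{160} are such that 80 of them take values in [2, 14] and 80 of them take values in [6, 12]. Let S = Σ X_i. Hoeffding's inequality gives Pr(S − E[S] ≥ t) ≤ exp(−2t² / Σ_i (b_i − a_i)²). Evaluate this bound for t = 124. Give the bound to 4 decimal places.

0.1182

Σ(b_i − a_i)² = 80·12² + 80·6² = 14400.
Exponent = 2·124² / 14400 = 2.13556.
Bound = exp(−2.13556) = 0.11818.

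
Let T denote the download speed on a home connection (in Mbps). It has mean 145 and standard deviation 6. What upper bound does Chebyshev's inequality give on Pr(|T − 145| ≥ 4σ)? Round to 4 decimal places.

Chebyshev: Pr(|T − μ| ≥ t) ≤ Var(T)/t².
Var(T) = σ² = 6² = 36.
t = 4·6 = 24.
Bound = 36 / 576 = 0.0625.

0.0625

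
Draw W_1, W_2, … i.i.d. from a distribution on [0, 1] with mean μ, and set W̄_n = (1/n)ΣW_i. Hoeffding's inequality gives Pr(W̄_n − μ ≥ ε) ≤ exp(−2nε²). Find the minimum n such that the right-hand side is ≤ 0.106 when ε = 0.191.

31

Require exp(−2nε²) ≤ 0.106, i.e. 2nε² ≥ ln(1/0.106) = 2.244316.
So n ≥ 2.244316 / (2·0.191²) = 30.760.
The smallest integer n is 31.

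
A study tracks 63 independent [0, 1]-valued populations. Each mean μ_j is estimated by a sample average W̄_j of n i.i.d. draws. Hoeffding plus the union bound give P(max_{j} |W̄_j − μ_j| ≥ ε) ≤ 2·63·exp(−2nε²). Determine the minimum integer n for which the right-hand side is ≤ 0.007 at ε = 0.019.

13571

Need 2·63·exp(−2nε²) ≤ 0.007, i.e. exp(−2nε²) ≤ 0.007/126.
So 2nε² ≥ ln(126/0.007) = 9.798127.
Hence n ≥ 9.798127/(2·0.019²) = 13570.813.
The smallest integer n is 13571.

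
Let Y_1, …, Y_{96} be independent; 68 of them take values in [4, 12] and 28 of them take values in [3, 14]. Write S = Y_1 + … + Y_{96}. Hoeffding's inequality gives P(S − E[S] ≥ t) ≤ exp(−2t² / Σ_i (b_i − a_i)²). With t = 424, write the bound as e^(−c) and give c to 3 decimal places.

Σ(b_i − a_i)² = 68·8² + 28·11² = 7740.
c = 2t² / 7740 = 2·424² / 7740 = 46.4537.

46.454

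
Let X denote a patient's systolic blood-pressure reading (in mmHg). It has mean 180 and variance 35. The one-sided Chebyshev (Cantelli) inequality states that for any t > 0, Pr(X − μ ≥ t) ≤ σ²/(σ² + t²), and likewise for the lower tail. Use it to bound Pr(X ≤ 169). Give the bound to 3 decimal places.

0.224

Here σ² = 35 and t = 11, so σ² + t² = 156.
Cantelli's bound: 35/156 = 0.2244.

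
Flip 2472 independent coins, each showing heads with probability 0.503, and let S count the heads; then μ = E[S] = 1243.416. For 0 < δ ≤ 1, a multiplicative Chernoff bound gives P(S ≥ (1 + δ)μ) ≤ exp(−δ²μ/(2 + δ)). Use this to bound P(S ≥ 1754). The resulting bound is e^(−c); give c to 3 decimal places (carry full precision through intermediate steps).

Write 1754 = (1 + δ)μ, so δ = 1754/1243.416 − 1 = 0.4106301…
Then the exponent is δ²μ/(2 + δ) = (1754 − μ)² / (μ·(2 + δ)) = 86.973587.

86.974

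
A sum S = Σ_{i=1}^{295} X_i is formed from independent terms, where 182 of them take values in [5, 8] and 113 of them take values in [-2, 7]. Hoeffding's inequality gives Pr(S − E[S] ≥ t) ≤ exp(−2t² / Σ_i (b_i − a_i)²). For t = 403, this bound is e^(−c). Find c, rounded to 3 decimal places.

30.101

Σ(b_i − a_i)² = 182·3² + 113·9² = 10791.
c = 2t² / 10791 = 2·403² / 10791 = 30.1008.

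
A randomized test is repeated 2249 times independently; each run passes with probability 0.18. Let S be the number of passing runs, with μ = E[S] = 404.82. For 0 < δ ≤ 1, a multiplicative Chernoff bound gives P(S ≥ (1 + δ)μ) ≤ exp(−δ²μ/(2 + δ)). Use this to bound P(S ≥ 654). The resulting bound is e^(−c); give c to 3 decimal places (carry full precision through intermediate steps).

Write 654 = (1 + δ)μ, so δ = 654/404.82 − 1 = 0.6155328…
Then the exponent is δ²μ/(2 + δ) = (654 − μ)² / (μ·(2 + δ)) = 58.641386.

58.641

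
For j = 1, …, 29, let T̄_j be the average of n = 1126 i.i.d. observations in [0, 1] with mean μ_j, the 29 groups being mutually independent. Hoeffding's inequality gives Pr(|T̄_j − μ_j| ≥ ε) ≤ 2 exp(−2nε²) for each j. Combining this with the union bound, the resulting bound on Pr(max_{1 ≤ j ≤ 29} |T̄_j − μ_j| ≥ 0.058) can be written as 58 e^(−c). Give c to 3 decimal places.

Union bound over the 29 events: Pr(max_{1 ≤ j ≤ 29} |T̄_j − μ_j| ≥ 0.058) ≤ 29·2·exp(−2nε²) = 58 exp(−2·1126·0.058²).
So c = 2·1126·0.058² = 7.5757.

7.576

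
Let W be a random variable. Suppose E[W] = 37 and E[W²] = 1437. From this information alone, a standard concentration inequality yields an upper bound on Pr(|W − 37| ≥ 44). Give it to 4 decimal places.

The first two moments determine the variance, so Chebyshev's inequality is the sharpest standard bound available.
Var(W) = E[W²] − (E[W])² = 1437 − 1369 = 68.
Chebyshev's inequality: Pr(|W − μ| ≥ t) ≤ Var(W)/t² = 68/1936 = 0.0351.

0.0351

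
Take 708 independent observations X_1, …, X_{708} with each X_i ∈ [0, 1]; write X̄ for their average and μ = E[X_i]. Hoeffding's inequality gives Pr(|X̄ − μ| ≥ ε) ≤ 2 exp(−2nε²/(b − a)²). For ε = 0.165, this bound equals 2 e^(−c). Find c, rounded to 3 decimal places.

38.551

c = 2nε²/(b − a)² = 2·708·0.165² / 1² = 38.5506.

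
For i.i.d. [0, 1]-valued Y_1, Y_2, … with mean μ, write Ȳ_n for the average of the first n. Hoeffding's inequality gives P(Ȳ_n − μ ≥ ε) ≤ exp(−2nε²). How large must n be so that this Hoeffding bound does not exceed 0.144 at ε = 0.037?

Require exp(−2nε²) ≤ 0.144, i.e. 2nε² ≥ ln(1/0.144) = 1.937942.
So n ≥ 1.937942 / (2·0.037²) = 707.795.
The smallest integer n is 708.

708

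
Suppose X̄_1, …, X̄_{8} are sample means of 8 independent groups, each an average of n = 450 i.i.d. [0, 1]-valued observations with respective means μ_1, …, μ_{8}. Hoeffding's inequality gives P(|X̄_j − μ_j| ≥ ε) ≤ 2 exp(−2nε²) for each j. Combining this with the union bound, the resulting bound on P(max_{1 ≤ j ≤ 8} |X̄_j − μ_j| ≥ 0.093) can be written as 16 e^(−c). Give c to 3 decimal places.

7.784

Union bound over the 8 events: P(max_{1 ≤ j ≤ 8} |X̄_j − μ_j| ≥ 0.093) ≤ 8·2·exp(−2nε²) = 16 exp(−2·450·0.093²).
So c = 2·450·0.093² = 7.7841.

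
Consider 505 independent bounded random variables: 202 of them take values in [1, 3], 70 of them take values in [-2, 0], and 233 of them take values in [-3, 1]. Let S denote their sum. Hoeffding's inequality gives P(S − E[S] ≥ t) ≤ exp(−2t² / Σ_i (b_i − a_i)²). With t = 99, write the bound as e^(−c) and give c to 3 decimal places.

Σ(b_i − a_i)² = 202·2² + 70·2² + 233·4² = 4816.
c = 2t² / 4816 = 2·99² / 4816 = 4.0702.

4.070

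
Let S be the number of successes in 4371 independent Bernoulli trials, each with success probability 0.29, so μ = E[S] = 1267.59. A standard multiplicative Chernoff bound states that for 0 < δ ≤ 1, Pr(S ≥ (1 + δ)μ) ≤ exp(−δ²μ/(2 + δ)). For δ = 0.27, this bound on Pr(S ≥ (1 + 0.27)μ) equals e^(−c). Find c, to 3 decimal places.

c = δ²μ/(2 + δ) = 0.27²·1267.59/(2 + 0.27) = 40.7081.

40.708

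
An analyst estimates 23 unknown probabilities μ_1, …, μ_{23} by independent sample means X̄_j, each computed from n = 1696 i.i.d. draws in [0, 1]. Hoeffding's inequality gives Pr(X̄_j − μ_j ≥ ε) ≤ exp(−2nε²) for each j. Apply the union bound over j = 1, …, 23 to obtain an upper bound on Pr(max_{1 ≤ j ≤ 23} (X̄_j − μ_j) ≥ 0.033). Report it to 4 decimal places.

Per-experiment Hoeffding bound: exp(−2·1696·0.033²) = exp(−3.69389) = 0.024875.
Union bound over 23 events: 23·0.024875 = 0.57213.

0.5721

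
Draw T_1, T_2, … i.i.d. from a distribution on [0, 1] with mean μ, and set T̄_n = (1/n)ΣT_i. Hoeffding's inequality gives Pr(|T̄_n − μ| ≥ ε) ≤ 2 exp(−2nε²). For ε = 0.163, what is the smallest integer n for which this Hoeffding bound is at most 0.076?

Require 2·exp(−2nε²) ≤ 0.076, i.e. 2nε² ≥ ln(2/0.076) = 3.270169.
So n ≥ 3.270169 / (2·0.163²) = 61.541.
The smallest integer n is 62.

62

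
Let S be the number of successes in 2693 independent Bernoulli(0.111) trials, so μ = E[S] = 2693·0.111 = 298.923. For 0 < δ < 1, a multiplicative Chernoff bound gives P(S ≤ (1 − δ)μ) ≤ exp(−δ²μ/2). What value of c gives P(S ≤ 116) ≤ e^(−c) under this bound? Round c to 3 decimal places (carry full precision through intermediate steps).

Write 116 = (1 − δ)μ, so δ = 1 − 116/298.923 = 0.6119402…
Then the exponent is δ²μ/2 = (μ − 116)²/(2μ) = 55.968968.

55.969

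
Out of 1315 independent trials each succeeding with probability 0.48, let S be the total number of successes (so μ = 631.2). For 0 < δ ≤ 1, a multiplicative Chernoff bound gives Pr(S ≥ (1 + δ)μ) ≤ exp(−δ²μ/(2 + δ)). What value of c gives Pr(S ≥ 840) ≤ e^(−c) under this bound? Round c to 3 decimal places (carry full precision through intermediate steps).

Write 840 = (1 + δ)μ, so δ = 840/631.2 − 1 = 0.3307985…
Then the exponent is δ²μ/(2 + δ) = (840 − μ)² / (μ·(2 + δ)) = 29.633931.

29.634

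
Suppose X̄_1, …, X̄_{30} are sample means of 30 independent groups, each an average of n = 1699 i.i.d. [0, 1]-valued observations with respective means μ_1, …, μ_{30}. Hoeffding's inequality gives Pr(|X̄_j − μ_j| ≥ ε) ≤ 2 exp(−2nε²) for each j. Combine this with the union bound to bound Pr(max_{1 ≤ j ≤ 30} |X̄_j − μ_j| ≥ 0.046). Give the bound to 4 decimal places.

Per-experiment Hoeffding bound: 2·exp(−2·1699·0.046²) = 2·exp(−7.19017) = 0.0015079.
Union bound over 30 events: 30·0.0015079 = 0.04524.

0.0452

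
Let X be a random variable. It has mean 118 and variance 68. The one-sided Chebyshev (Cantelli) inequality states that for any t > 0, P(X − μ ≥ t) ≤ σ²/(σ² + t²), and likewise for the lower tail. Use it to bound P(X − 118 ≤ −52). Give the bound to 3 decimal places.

0.025

Here σ² = 68 and t = 52, so σ² + t² = 2772.
Cantelli's bound: 68/2772 = 0.0245.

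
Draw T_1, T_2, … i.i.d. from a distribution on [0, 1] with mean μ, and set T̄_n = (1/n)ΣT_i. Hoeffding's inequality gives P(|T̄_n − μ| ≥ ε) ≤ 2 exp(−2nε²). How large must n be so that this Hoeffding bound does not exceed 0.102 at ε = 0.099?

Require 2·exp(−2nε²) ≤ 0.102, i.e. 2nε² ≥ ln(2/0.102) = 2.975930.
So n ≥ 2.975930 / (2·0.099²) = 151.818.
The smallest integer n is 152.

152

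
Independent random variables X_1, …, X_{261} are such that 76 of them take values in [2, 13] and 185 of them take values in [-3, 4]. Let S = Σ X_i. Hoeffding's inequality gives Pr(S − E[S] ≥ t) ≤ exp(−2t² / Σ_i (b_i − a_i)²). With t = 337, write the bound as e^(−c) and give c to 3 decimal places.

12.438

Σ(b_i − a_i)² = 76·11² + 185·7² = 18261.
c = 2t² / 18261 = 2·337² / 18261 = 12.4384.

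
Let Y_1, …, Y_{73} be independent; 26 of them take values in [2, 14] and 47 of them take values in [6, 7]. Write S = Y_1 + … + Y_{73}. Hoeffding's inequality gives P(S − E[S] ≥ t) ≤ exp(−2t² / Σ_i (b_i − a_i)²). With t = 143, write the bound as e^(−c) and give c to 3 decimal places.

Σ(b_i − a_i)² = 26·12² + 47·1² = 3791.
c = 2t² / 3791 = 2·143² / 3791 = 10.7882.

10.788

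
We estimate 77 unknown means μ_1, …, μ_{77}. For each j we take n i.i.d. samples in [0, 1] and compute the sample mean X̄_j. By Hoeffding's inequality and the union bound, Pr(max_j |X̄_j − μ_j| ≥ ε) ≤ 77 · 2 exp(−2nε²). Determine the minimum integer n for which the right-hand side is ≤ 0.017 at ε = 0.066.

1046

Need 2·77·exp(−2nε²) ≤ 0.017, i.e. exp(−2nε²) ≤ 0.017/154.
So 2nε² ≥ ln(154/0.017) = 9.111495.
Hence n ≥ 9.111495/(2·0.066²) = 1045.856.
The smallest integer n is 1046.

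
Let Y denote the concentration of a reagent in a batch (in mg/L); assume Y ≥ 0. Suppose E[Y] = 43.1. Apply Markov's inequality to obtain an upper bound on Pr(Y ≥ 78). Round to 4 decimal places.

0.5526

Markov's inequality: for a non-negative random variable, Pr(Y ≥ a) ≤ E[Y]/a.
Here E[Y] = 43.1 and a = 78, so the bound is 43.1/78 = 0.5526.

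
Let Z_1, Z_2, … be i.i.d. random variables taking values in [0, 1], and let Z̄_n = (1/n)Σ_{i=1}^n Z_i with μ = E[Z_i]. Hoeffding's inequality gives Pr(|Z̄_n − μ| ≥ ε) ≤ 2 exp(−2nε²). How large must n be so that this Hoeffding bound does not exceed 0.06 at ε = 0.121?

Require 2·exp(−2nε²) ≤ 0.06, i.e. 2nε² ≥ ln(2/0.06) = 3.506558.
So n ≥ 3.506558 / (2·0.121²) = 119.751.
The smallest integer n is 120.

120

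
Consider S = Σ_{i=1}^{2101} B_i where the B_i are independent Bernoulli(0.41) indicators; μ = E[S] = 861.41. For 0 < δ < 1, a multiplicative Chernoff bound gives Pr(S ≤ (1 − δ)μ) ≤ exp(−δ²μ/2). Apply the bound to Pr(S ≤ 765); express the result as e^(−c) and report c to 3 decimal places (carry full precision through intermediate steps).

5.395

Write 765 = (1 − δ)μ, so δ = 1 − 765/861.41 = 0.1119212…
Then the exponent is δ²μ/2 = (μ − 765)²/(2μ) = 5.395159.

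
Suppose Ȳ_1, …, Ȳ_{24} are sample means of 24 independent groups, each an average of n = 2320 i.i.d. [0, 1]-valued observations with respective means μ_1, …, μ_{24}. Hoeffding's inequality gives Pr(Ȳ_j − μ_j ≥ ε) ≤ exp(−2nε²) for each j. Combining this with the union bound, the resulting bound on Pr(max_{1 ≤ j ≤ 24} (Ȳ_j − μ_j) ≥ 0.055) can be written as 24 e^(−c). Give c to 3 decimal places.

Union bound over the 24 events: Pr(max_{1 ≤ j ≤ 24} (Ȳ_j − μ_j) ≥ 0.055) ≤ 24·exp(−2nε²) = 24 exp(−2·2320·0.055²).
So c = 2·2320·0.055² = 14.0360.

14.036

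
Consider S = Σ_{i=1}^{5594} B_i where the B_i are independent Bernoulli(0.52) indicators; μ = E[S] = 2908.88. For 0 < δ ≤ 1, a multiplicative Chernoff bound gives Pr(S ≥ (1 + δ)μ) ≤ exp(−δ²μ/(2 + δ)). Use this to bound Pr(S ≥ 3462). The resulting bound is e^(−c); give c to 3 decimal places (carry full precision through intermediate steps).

48.022

Write 3462 = (1 + δ)μ, so δ = 3462/2908.88 − 1 = 0.1901488…
Then the exponent is δ²μ/(2 + δ) = (3462 − μ)² / (μ·(2 + δ)) = 48.021896.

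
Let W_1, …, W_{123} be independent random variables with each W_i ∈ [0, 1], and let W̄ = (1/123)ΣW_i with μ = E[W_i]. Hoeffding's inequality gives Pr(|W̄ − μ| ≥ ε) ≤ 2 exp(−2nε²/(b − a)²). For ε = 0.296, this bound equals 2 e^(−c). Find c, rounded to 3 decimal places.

c = 2nε²/(b − a)² = 2·123·0.296² / 1² = 21.5535.

21.554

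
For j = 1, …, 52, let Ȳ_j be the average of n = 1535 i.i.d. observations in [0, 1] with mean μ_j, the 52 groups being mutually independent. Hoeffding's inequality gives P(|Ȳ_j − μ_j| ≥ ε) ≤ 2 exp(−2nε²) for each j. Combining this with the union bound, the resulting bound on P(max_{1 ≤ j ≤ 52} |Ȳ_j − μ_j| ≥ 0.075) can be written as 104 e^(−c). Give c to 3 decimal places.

Union bound over the 52 events: P(max_{1 ≤ j ≤ 52} |Ȳ_j − μ_j| ≥ 0.075) ≤ 52·2·exp(−2nε²) = 104 exp(−2·1535·0.075²).
So c = 2·1535·0.075² = 17.2688.

17.269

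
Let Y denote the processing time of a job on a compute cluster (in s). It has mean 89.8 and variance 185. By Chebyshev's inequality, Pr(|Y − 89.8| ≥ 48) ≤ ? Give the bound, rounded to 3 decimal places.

0.080

Chebyshev: Pr(|Y − μ| ≥ t) ≤ Var(Y)/t².
Bound = 185 / 2304 = 0.0803.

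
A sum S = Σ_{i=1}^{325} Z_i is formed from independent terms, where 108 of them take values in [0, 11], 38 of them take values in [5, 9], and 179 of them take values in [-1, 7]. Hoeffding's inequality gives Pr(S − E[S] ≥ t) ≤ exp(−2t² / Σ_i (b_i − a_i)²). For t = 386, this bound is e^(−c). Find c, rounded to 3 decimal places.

11.857

Σ(b_i − a_i)² = 108·11² + 38·4² + 179·8² = 25132.
c = 2t² / 25132 = 2·386² / 25132 = 11.8571.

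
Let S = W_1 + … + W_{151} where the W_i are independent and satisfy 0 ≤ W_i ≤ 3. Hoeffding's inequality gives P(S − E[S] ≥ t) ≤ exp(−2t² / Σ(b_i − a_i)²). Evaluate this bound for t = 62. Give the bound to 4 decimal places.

0.0035

Σ(b_i − a_i)² = 151·(3)² = 1359.
Exponent = 2·62²/1359 = 5.6571.
Bound = exp(−5.6571) = 0.00349.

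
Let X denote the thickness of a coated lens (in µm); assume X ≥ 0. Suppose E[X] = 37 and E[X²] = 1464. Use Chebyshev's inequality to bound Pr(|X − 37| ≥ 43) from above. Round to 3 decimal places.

Var(X) = E[X²] − (E[X])² = 1464 − 1369 = 95.
Chebyshev's inequality: Pr(|X − μ| ≥ t) ≤ Var(X)/t² = 95/1849 = 0.0514.

0.051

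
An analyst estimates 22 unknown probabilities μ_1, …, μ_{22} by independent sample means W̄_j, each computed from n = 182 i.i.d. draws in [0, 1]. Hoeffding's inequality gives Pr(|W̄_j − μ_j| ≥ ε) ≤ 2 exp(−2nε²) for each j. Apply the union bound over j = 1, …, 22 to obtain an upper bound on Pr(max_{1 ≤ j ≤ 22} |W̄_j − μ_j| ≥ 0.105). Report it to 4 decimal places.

0.7954

Per-experiment Hoeffding bound: 2·exp(−2·182·0.105²) = 2·exp(−4.01310) = 0.036155.
Union bound over 22 events: 22·0.036155 = 0.79540.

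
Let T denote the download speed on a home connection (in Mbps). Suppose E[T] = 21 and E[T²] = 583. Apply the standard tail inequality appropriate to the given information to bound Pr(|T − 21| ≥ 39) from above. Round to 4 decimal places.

The first two moments determine the variance, so Chebyshev's inequality is the sharpest standard bound available.
Var(T) = E[T²] − (E[T])² = 583 − 441 = 142.
Chebyshev's inequality: Pr(|T − μ| ≥ t) ≤ Var(T)/t² = 142/1521 = 0.0934.

0.0934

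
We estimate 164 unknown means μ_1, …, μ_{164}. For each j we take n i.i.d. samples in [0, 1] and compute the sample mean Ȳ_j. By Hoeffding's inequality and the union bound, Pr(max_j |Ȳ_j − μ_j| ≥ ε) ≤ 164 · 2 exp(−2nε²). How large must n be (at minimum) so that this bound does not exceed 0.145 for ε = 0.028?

Need 2·164·exp(−2nε²) ≤ 0.145, i.e. exp(−2nε²) ≤ 0.145/328.
So 2nε² ≥ ln(328/0.145) = 7.724035.
Hence n ≥ 7.724035/(2·0.028²) = 4926.043.
The smallest integer n is 4927.

4927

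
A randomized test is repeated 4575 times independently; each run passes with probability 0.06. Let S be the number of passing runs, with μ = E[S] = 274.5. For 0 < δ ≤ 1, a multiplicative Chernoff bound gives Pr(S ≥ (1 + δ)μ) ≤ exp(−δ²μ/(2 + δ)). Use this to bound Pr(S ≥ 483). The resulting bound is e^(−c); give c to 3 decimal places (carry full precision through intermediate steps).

Write 483 = (1 + δ)μ, so δ = 483/274.5 − 1 = 0.7595628…
Then the exponent is δ²μ/(2 + δ) = (483 − μ)² / (μ·(2 + δ)) = 57.389109.

57.389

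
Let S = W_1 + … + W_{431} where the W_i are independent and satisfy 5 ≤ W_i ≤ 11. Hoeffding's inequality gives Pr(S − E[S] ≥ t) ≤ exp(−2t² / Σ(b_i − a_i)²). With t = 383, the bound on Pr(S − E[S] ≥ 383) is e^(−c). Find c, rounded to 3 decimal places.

Σ(b_i − a_i)² = 431·(6)² = 15516.
c = 2t²/15516 = 2·383²/15516 = 18.9081.

18.908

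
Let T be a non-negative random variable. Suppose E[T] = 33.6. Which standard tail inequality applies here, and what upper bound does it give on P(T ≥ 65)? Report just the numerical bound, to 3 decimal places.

Only the mean of a non-negative variable is known, so Markov's inequality is the applicable tail bound.
Markov's inequality: for a non-negative random variable, P(T ≥ a) ≤ E[T]/a.
Here E[T] = 33.6 and a = 65, so the bound is 33.6/65 = 0.5169.

0.517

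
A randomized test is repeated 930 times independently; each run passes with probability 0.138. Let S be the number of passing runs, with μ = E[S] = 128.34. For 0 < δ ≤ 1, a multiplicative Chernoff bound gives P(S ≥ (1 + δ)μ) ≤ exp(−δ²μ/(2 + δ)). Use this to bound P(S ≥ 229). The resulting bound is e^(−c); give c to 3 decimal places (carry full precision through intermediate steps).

28.355

Write 229 = (1 + δ)μ, so δ = 229/128.34 − 1 = 0.7843229…
Then the exponent is δ²μ/(2 + δ) = (229 − μ)² / (μ·(2 + δ)) = 28.355168.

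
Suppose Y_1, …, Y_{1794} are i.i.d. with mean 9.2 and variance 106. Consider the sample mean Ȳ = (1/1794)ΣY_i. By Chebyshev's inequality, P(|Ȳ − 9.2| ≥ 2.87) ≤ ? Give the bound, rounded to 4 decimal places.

0.0072

Var(Ȳ) = Var(Y_i)/n = 106/1794 = 0.059086.
Chebyshev: P(|Ȳ − 9.2| ≥ 2.87) ≤ Var(Ȳ)/(2.87)² = 106/(1794·2.87²) = 0.0072.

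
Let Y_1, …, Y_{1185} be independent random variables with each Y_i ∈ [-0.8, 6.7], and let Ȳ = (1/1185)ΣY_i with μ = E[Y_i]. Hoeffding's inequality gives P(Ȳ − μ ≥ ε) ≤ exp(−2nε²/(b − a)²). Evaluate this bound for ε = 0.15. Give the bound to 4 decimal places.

Exponent: 2nε²/(b − a)² = 2·1185·0.15² / 7.5² = 0.94800.
Bound = exp(−0.94800) = 0.38752.

0.3875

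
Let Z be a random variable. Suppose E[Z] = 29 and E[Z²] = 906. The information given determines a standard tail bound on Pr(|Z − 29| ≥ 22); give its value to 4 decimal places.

The first two moments determine the variance, so Chebyshev's inequality is the sharpest standard bound available.
Var(Z) = E[Z²] − (E[Z])² = 906 − 841 = 65.
Chebyshev's inequality: Pr(|Z − μ| ≥ t) ≤ Var(Z)/t² = 65/484 = 0.1343.

0.1343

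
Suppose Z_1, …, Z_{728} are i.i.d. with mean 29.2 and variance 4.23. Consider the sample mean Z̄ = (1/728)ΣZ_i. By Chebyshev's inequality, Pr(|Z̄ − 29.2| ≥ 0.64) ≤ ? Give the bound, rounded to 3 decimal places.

0.014

Var(Z̄) = Var(Z_i)/n = 4.23/728 = 0.0058104.
Chebyshev: Pr(|Z̄ − 29.2| ≥ 0.64) ≤ Var(Z̄)/(0.64)² = 4.23/(728·0.64²) = 0.0142.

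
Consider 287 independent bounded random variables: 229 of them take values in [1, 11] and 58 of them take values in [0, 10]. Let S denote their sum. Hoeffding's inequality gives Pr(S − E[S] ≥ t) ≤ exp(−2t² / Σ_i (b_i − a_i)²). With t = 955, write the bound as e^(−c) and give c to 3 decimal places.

Σ(b_i − a_i)² = 229·10² + 58·10² = 28700.
c = 2t² / 28700 = 2·955² / 28700 = 63.5557.

63.556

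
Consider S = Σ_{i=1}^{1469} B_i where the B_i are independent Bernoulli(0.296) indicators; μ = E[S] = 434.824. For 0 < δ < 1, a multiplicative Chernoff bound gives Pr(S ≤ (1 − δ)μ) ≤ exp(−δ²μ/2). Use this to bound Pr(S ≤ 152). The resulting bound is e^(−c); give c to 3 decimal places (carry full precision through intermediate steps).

91.979

Write 152 = (1 − δ)μ, so δ = 1 − 152/434.824 = 0.6504333…
Then the exponent is δ²μ/2 = (μ − 152)²/(2μ) = 91.979071.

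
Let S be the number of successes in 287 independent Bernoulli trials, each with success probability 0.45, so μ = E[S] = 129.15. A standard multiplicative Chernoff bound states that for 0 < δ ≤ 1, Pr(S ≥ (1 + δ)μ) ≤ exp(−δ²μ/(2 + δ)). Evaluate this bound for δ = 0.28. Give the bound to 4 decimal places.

0.0118

Exponent = δ²μ/(2 + δ) = 0.28²·129.15/2.28 = 4.4409.
Bound = exp(−4.4409) = 0.01178.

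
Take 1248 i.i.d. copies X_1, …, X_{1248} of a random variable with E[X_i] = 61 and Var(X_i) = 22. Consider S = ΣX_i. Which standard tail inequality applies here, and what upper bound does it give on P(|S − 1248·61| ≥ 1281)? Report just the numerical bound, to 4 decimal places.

With mean and variance of each term known, Chebyshev's inequality bounds the deviation of the sum (or sample mean).
Var(S) = n·Var(X_i) = 1248·22 = 27456.
Chebyshev: P(|S − 1248·61| ≥ 1281) ≤ Var(S)/1281² = 27456/1640961 = 0.0167.

0.0167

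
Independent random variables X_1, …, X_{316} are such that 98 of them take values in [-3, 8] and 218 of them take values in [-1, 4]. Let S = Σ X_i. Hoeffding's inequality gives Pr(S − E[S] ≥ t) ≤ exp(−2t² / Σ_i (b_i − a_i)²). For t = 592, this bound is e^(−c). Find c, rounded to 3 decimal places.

Σ(b_i − a_i)² = 98·11² + 218·5² = 17308.
c = 2t² / 17308 = 2·592² / 17308 = 40.4973.

40.497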